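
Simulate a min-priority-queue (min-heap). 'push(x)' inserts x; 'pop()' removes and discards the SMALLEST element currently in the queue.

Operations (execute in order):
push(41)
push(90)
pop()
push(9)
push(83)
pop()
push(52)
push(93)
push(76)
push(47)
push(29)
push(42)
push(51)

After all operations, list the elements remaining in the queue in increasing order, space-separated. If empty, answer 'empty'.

push(41): heap contents = [41]
push(90): heap contents = [41, 90]
pop() → 41: heap contents = [90]
push(9): heap contents = [9, 90]
push(83): heap contents = [9, 83, 90]
pop() → 9: heap contents = [83, 90]
push(52): heap contents = [52, 83, 90]
push(93): heap contents = [52, 83, 90, 93]
push(76): heap contents = [52, 76, 83, 90, 93]
push(47): heap contents = [47, 52, 76, 83, 90, 93]
push(29): heap contents = [29, 47, 52, 76, 83, 90, 93]
push(42): heap contents = [29, 42, 47, 52, 76, 83, 90, 93]
push(51): heap contents = [29, 42, 47, 51, 52, 76, 83, 90, 93]

Answer: 29 42 47 51 52 76 83 90 93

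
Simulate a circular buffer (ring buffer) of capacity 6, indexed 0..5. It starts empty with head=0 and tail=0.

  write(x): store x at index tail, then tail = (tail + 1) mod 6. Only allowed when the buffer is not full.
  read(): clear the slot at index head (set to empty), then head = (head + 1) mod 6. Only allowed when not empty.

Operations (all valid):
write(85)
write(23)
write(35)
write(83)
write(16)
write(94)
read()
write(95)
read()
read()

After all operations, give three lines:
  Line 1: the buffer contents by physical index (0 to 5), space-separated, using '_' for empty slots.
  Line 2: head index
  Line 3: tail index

write(85): buf=[85 _ _ _ _ _], head=0, tail=1, size=1
write(23): buf=[85 23 _ _ _ _], head=0, tail=2, size=2
write(35): buf=[85 23 35 _ _ _], head=0, tail=3, size=3
write(83): buf=[85 23 35 83 _ _], head=0, tail=4, size=4
write(16): buf=[85 23 35 83 16 _], head=0, tail=5, size=5
write(94): buf=[85 23 35 83 16 94], head=0, tail=0, size=6
read(): buf=[_ 23 35 83 16 94], head=1, tail=0, size=5
write(95): buf=[95 23 35 83 16 94], head=1, tail=1, size=6
read(): buf=[95 _ 35 83 16 94], head=2, tail=1, size=5
read(): buf=[95 _ _ 83 16 94], head=3, tail=1, size=4

Answer: 95 _ _ 83 16 94
3
1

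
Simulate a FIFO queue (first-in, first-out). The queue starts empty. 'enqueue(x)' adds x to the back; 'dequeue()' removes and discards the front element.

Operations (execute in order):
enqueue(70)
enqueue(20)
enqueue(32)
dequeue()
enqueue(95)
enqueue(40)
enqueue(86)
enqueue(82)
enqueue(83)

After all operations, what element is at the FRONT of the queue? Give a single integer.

enqueue(70): queue = [70]
enqueue(20): queue = [70, 20]
enqueue(32): queue = [70, 20, 32]
dequeue(): queue = [20, 32]
enqueue(95): queue = [20, 32, 95]
enqueue(40): queue = [20, 32, 95, 40]
enqueue(86): queue = [20, 32, 95, 40, 86]
enqueue(82): queue = [20, 32, 95, 40, 86, 82]
enqueue(83): queue = [20, 32, 95, 40, 86, 82, 83]

Answer: 20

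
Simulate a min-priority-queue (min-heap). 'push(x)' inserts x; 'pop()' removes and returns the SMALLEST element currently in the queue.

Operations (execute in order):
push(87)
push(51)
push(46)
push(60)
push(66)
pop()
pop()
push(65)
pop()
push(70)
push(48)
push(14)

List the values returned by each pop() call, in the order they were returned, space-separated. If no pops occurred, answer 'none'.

push(87): heap contents = [87]
push(51): heap contents = [51, 87]
push(46): heap contents = [46, 51, 87]
push(60): heap contents = [46, 51, 60, 87]
push(66): heap contents = [46, 51, 60, 66, 87]
pop() → 46: heap contents = [51, 60, 66, 87]
pop() → 51: heap contents = [60, 66, 87]
push(65): heap contents = [60, 65, 66, 87]
pop() → 60: heap contents = [65, 66, 87]
push(70): heap contents = [65, 66, 70, 87]
push(48): heap contents = [48, 65, 66, 70, 87]
push(14): heap contents = [14, 48, 65, 66, 70, 87]

Answer: 46 51 60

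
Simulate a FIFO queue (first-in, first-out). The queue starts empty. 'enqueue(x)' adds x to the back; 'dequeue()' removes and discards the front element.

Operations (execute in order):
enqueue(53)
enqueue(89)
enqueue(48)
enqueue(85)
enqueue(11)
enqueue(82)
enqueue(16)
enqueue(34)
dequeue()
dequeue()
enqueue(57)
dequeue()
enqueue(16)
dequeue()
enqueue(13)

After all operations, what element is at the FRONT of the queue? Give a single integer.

enqueue(53): queue = [53]
enqueue(89): queue = [53, 89]
enqueue(48): queue = [53, 89, 48]
enqueue(85): queue = [53, 89, 48, 85]
enqueue(11): queue = [53, 89, 48, 85, 11]
enqueue(82): queue = [53, 89, 48, 85, 11, 82]
enqueue(16): queue = [53, 89, 48, 85, 11, 82, 16]
enqueue(34): queue = [53, 89, 48, 85, 11, 82, 16, 34]
dequeue(): queue = [89, 48, 85, 11, 82, 16, 34]
dequeue(): queue = [48, 85, 11, 82, 16, 34]
enqueue(57): queue = [48, 85, 11, 82, 16, 34, 57]
dequeue(): queue = [85, 11, 82, 16, 34, 57]
enqueue(16): queue = [85, 11, 82, 16, 34, 57, 16]
dequeue(): queue = [11, 82, 16, 34, 57, 16]
enqueue(13): queue = [11, 82, 16, 34, 57, 16, 13]

Answer: 11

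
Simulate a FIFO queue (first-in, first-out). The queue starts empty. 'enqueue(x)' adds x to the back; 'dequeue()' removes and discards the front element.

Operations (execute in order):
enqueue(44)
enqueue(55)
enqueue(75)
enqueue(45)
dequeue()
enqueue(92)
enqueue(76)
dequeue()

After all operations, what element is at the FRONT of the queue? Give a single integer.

Answer: 75

Derivation:
enqueue(44): queue = [44]
enqueue(55): queue = [44, 55]
enqueue(75): queue = [44, 55, 75]
enqueue(45): queue = [44, 55, 75, 45]
dequeue(): queue = [55, 75, 45]
enqueue(92): queue = [55, 75, 45, 92]
enqueue(76): queue = [55, 75, 45, 92, 76]
dequeue(): queue = [75, 45, 92, 76]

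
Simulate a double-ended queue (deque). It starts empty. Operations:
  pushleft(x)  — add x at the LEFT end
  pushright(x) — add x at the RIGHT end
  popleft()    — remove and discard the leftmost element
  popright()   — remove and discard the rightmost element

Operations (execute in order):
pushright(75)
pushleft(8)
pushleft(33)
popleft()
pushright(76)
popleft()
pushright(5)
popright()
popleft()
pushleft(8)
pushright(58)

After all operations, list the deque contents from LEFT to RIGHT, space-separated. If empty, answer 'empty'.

Answer: 8 76 58

Derivation:
pushright(75): [75]
pushleft(8): [8, 75]
pushleft(33): [33, 8, 75]
popleft(): [8, 75]
pushright(76): [8, 75, 76]
popleft(): [75, 76]
pushright(5): [75, 76, 5]
popright(): [75, 76]
popleft(): [76]
pushleft(8): [8, 76]
pushright(58): [8, 76, 58]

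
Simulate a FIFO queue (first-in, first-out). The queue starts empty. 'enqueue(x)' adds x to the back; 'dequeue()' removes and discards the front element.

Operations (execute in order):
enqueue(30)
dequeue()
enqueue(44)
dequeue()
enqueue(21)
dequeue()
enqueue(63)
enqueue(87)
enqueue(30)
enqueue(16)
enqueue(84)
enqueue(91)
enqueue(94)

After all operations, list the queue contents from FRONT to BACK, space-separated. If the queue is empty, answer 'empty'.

enqueue(30): [30]
dequeue(): []
enqueue(44): [44]
dequeue(): []
enqueue(21): [21]
dequeue(): []
enqueue(63): [63]
enqueue(87): [63, 87]
enqueue(30): [63, 87, 30]
enqueue(16): [63, 87, 30, 16]
enqueue(84): [63, 87, 30, 16, 84]
enqueue(91): [63, 87, 30, 16, 84, 91]
enqueue(94): [63, 87, 30, 16, 84, 91, 94]

Answer: 63 87 30 16 84 91 94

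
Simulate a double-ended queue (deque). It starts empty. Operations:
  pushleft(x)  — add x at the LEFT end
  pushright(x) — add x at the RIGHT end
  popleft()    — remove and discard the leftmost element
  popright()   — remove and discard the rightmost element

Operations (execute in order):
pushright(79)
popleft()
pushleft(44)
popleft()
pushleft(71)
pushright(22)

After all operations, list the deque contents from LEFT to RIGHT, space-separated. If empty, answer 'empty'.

pushright(79): [79]
popleft(): []
pushleft(44): [44]
popleft(): []
pushleft(71): [71]
pushright(22): [71, 22]

Answer: 71 22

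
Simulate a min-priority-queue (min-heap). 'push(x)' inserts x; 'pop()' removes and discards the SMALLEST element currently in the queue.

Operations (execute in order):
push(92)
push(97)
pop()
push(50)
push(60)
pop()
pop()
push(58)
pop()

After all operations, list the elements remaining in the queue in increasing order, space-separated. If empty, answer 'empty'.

Answer: 97

Derivation:
push(92): heap contents = [92]
push(97): heap contents = [92, 97]
pop() → 92: heap contents = [97]
push(50): heap contents = [50, 97]
push(60): heap contents = [50, 60, 97]
pop() → 50: heap contents = [60, 97]
pop() → 60: heap contents = [97]
push(58): heap contents = [58, 97]
pop() → 58: heap contents = [97]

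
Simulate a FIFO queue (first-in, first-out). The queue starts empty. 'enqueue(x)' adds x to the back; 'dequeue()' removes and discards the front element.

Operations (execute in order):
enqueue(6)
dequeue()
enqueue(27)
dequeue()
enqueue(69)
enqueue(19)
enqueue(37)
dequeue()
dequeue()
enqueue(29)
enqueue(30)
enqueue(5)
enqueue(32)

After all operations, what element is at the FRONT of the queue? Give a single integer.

enqueue(6): queue = [6]
dequeue(): queue = []
enqueue(27): queue = [27]
dequeue(): queue = []
enqueue(69): queue = [69]
enqueue(19): queue = [69, 19]
enqueue(37): queue = [69, 19, 37]
dequeue(): queue = [19, 37]
dequeue(): queue = [37]
enqueue(29): queue = [37, 29]
enqueue(30): queue = [37, 29, 30]
enqueue(5): queue = [37, 29, 30, 5]
enqueue(32): queue = [37, 29, 30, 5, 32]

Answer: 37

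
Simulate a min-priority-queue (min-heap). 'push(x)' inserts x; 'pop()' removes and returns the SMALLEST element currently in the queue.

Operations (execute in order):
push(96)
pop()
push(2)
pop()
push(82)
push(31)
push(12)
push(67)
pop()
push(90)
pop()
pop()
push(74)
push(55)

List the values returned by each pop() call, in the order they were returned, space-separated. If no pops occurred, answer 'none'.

Answer: 96 2 12 31 67

Derivation:
push(96): heap contents = [96]
pop() → 96: heap contents = []
push(2): heap contents = [2]
pop() → 2: heap contents = []
push(82): heap contents = [82]
push(31): heap contents = [31, 82]
push(12): heap contents = [12, 31, 82]
push(67): heap contents = [12, 31, 67, 82]
pop() → 12: heap contents = [31, 67, 82]
push(90): heap contents = [31, 67, 82, 90]
pop() → 31: heap contents = [67, 82, 90]
pop() → 67: heap contents = [82, 90]
push(74): heap contents = [74, 82, 90]
push(55): heap contents = [55, 74, 82, 90]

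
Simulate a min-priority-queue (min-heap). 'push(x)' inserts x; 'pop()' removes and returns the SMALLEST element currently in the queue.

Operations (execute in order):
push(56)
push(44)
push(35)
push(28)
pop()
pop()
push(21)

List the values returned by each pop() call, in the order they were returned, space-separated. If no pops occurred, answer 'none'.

push(56): heap contents = [56]
push(44): heap contents = [44, 56]
push(35): heap contents = [35, 44, 56]
push(28): heap contents = [28, 35, 44, 56]
pop() → 28: heap contents = [35, 44, 56]
pop() → 35: heap contents = [44, 56]
push(21): heap contents = [21, 44, 56]

Answer: 28 35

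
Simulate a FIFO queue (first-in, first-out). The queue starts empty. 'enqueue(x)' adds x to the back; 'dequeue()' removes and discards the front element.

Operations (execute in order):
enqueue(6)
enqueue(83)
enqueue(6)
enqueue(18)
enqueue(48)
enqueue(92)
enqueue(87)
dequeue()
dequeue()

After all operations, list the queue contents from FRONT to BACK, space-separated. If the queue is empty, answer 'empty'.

Answer: 6 18 48 92 87

Derivation:
enqueue(6): [6]
enqueue(83): [6, 83]
enqueue(6): [6, 83, 6]
enqueue(18): [6, 83, 6, 18]
enqueue(48): [6, 83, 6, 18, 48]
enqueue(92): [6, 83, 6, 18, 48, 92]
enqueue(87): [6, 83, 6, 18, 48, 92, 87]
dequeue(): [83, 6, 18, 48, 92, 87]
dequeue(): [6, 18, 48, 92, 87]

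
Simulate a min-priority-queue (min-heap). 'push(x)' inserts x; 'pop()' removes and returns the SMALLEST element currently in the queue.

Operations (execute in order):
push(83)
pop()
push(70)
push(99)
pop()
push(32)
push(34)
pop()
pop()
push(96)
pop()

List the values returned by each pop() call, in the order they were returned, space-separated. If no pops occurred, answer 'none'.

Answer: 83 70 32 34 96

Derivation:
push(83): heap contents = [83]
pop() → 83: heap contents = []
push(70): heap contents = [70]
push(99): heap contents = [70, 99]
pop() → 70: heap contents = [99]
push(32): heap contents = [32, 99]
push(34): heap contents = [32, 34, 99]
pop() → 32: heap contents = [34, 99]
pop() → 34: heap contents = [99]
push(96): heap contents = [96, 99]
pop() → 96: heap contents = [99]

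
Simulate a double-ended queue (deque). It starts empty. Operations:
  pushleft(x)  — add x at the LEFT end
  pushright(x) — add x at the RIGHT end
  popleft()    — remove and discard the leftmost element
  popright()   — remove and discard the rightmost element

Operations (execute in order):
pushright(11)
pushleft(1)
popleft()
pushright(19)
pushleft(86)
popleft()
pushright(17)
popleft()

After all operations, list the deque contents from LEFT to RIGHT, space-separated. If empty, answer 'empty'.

Answer: 19 17

Derivation:
pushright(11): [11]
pushleft(1): [1, 11]
popleft(): [11]
pushright(19): [11, 19]
pushleft(86): [86, 11, 19]
popleft(): [11, 19]
pushright(17): [11, 19, 17]
popleft(): [19, 17]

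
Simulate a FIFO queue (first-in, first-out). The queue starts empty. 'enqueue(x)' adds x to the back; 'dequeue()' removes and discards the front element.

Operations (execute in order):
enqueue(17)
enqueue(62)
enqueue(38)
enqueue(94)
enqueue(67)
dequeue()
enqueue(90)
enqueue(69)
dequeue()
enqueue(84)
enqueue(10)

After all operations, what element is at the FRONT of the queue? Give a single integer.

Answer: 38

Derivation:
enqueue(17): queue = [17]
enqueue(62): queue = [17, 62]
enqueue(38): queue = [17, 62, 38]
enqueue(94): queue = [17, 62, 38, 94]
enqueue(67): queue = [17, 62, 38, 94, 67]
dequeue(): queue = [62, 38, 94, 67]
enqueue(90): queue = [62, 38, 94, 67, 90]
enqueue(69): queue = [62, 38, 94, 67, 90, 69]
dequeue(): queue = [38, 94, 67, 90, 69]
enqueue(84): queue = [38, 94, 67, 90, 69, 84]
enqueue(10): queue = [38, 94, 67, 90, 69, 84, 10]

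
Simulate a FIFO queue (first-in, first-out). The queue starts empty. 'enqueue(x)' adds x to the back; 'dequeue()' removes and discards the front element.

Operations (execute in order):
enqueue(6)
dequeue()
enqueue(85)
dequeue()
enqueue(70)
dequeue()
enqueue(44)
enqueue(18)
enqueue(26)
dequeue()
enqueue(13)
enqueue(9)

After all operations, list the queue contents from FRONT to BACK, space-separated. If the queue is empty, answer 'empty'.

enqueue(6): [6]
dequeue(): []
enqueue(85): [85]
dequeue(): []
enqueue(70): [70]
dequeue(): []
enqueue(44): [44]
enqueue(18): [44, 18]
enqueue(26): [44, 18, 26]
dequeue(): [18, 26]
enqueue(13): [18, 26, 13]
enqueue(9): [18, 26, 13, 9]

Answer: 18 26 13 9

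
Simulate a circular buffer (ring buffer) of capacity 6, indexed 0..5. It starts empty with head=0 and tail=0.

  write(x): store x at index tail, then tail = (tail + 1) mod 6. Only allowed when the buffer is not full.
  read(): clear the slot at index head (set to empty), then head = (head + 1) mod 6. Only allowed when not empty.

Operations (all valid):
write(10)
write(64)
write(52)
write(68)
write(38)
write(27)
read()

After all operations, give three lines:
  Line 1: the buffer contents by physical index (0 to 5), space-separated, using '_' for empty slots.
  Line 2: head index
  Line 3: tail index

write(10): buf=[10 _ _ _ _ _], head=0, tail=1, size=1
write(64): buf=[10 64 _ _ _ _], head=0, tail=2, size=2
write(52): buf=[10 64 52 _ _ _], head=0, tail=3, size=3
write(68): buf=[10 64 52 68 _ _], head=0, tail=4, size=4
write(38): buf=[10 64 52 68 38 _], head=0, tail=5, size=5
write(27): buf=[10 64 52 68 38 27], head=0, tail=0, size=6
read(): buf=[_ 64 52 68 38 27], head=1, tail=0, size=5

Answer: _ 64 52 68 38 27
1
0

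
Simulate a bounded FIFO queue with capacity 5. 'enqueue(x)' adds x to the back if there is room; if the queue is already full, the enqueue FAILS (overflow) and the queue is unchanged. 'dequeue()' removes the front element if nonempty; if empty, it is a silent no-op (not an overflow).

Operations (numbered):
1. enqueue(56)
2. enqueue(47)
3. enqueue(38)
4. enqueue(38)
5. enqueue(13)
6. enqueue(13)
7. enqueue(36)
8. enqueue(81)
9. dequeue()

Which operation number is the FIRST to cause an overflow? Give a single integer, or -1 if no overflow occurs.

Answer: 6

Derivation:
1. enqueue(56): size=1
2. enqueue(47): size=2
3. enqueue(38): size=3
4. enqueue(38): size=4
5. enqueue(13): size=5
6. enqueue(13): size=5=cap → OVERFLOW (fail)
7. enqueue(36): size=5=cap → OVERFLOW (fail)
8. enqueue(81): size=5=cap → OVERFLOW (fail)
9. dequeue(): size=4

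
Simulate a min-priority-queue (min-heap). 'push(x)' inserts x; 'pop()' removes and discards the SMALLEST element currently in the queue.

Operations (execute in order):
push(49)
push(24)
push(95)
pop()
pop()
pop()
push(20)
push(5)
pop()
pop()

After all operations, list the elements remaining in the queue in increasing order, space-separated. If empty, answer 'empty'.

Answer: empty

Derivation:
push(49): heap contents = [49]
push(24): heap contents = [24, 49]
push(95): heap contents = [24, 49, 95]
pop() → 24: heap contents = [49, 95]
pop() → 49: heap contents = [95]
pop() → 95: heap contents = []
push(20): heap contents = [20]
push(5): heap contents = [5, 20]
pop() → 5: heap contents = [20]
pop() → 20: heap contents = []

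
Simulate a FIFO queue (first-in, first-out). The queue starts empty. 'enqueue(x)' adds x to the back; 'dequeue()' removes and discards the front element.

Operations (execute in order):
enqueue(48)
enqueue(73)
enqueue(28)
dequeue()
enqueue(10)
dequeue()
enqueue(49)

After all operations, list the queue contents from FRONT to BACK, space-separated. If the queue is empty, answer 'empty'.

Answer: 28 10 49

Derivation:
enqueue(48): [48]
enqueue(73): [48, 73]
enqueue(28): [48, 73, 28]
dequeue(): [73, 28]
enqueue(10): [73, 28, 10]
dequeue(): [28, 10]
enqueue(49): [28, 10, 49]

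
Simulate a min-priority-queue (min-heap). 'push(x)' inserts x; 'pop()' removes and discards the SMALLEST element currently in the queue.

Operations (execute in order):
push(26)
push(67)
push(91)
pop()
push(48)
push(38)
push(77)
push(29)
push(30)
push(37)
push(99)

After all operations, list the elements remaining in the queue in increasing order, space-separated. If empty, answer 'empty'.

Answer: 29 30 37 38 48 67 77 91 99

Derivation:
push(26): heap contents = [26]
push(67): heap contents = [26, 67]
push(91): heap contents = [26, 67, 91]
pop() → 26: heap contents = [67, 91]
push(48): heap contents = [48, 67, 91]
push(38): heap contents = [38, 48, 67, 91]
push(77): heap contents = [38, 48, 67, 77, 91]
push(29): heap contents = [29, 38, 48, 67, 77, 91]
push(30): heap contents = [29, 30, 38, 48, 67, 77, 91]
push(37): heap contents = [29, 30, 37, 38, 48, 67, 77, 91]
push(99): heap contents = [29, 30, 37, 38, 48, 67, 77, 91, 99]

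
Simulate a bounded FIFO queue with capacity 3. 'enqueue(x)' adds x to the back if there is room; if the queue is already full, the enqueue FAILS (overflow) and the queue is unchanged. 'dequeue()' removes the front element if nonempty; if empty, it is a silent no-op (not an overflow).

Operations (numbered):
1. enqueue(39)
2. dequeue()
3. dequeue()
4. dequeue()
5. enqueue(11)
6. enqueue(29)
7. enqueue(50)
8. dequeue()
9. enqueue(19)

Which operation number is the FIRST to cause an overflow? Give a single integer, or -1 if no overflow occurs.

Answer: -1

Derivation:
1. enqueue(39): size=1
2. dequeue(): size=0
3. dequeue(): empty, no-op, size=0
4. dequeue(): empty, no-op, size=0
5. enqueue(11): size=1
6. enqueue(29): size=2
7. enqueue(50): size=3
8. dequeue(): size=2
9. enqueue(19): size=3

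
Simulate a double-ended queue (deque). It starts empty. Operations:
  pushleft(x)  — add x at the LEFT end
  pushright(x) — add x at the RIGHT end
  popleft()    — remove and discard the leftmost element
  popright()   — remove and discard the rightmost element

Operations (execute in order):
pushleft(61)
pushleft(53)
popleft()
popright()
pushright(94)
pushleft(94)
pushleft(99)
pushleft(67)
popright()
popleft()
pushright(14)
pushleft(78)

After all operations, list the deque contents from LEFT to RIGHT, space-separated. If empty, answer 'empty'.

pushleft(61): [61]
pushleft(53): [53, 61]
popleft(): [61]
popright(): []
pushright(94): [94]
pushleft(94): [94, 94]
pushleft(99): [99, 94, 94]
pushleft(67): [67, 99, 94, 94]
popright(): [67, 99, 94]
popleft(): [99, 94]
pushright(14): [99, 94, 14]
pushleft(78): [78, 99, 94, 14]

Answer: 78 99 94 14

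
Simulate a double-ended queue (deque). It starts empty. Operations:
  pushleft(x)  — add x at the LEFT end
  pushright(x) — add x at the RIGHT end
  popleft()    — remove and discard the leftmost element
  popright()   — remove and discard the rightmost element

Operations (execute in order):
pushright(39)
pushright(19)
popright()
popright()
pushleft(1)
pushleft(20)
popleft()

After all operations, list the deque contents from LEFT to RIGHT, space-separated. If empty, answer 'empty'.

pushright(39): [39]
pushright(19): [39, 19]
popright(): [39]
popright(): []
pushleft(1): [1]
pushleft(20): [20, 1]
popleft(): [1]

Answer: 1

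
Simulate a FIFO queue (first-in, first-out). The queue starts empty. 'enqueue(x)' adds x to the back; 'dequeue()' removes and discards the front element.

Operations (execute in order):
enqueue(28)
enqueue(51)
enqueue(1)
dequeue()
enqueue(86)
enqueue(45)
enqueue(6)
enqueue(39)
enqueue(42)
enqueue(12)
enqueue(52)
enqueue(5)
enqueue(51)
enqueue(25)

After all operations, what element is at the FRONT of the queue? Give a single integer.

Answer: 51

Derivation:
enqueue(28): queue = [28]
enqueue(51): queue = [28, 51]
enqueue(1): queue = [28, 51, 1]
dequeue(): queue = [51, 1]
enqueue(86): queue = [51, 1, 86]
enqueue(45): queue = [51, 1, 86, 45]
enqueue(6): queue = [51, 1, 86, 45, 6]
enqueue(39): queue = [51, 1, 86, 45, 6, 39]
enqueue(42): queue = [51, 1, 86, 45, 6, 39, 42]
enqueue(12): queue = [51, 1, 86, 45, 6, 39, 42, 12]
enqueue(52): queue = [51, 1, 86, 45, 6, 39, 42, 12, 52]
enqueue(5): queue = [51, 1, 86, 45, 6, 39, 42, 12, 52, 5]
enqueue(51): queue = [51, 1, 86, 45, 6, 39, 42, 12, 52, 5, 51]
enqueue(25): queue = [51, 1, 86, 45, 6, 39, 42, 12, 52, 5, 51, 25]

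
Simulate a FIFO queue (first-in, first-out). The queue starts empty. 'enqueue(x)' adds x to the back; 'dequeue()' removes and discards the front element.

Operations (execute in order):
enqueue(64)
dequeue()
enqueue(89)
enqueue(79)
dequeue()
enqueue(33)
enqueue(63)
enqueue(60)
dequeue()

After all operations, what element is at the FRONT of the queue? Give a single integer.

enqueue(64): queue = [64]
dequeue(): queue = []
enqueue(89): queue = [89]
enqueue(79): queue = [89, 79]
dequeue(): queue = [79]
enqueue(33): queue = [79, 33]
enqueue(63): queue = [79, 33, 63]
enqueue(60): queue = [79, 33, 63, 60]
dequeue(): queue = [33, 63, 60]

Answer: 33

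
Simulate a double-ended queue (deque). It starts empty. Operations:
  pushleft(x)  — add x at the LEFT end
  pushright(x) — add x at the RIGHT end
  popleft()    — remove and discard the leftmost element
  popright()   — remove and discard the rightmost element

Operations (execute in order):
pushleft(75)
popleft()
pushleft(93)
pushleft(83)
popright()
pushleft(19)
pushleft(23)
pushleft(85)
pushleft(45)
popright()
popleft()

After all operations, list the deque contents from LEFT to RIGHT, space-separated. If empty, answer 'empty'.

pushleft(75): [75]
popleft(): []
pushleft(93): [93]
pushleft(83): [83, 93]
popright(): [83]
pushleft(19): [19, 83]
pushleft(23): [23, 19, 83]
pushleft(85): [85, 23, 19, 83]
pushleft(45): [45, 85, 23, 19, 83]
popright(): [45, 85, 23, 19]
popleft(): [85, 23, 19]

Answer: 85 23 19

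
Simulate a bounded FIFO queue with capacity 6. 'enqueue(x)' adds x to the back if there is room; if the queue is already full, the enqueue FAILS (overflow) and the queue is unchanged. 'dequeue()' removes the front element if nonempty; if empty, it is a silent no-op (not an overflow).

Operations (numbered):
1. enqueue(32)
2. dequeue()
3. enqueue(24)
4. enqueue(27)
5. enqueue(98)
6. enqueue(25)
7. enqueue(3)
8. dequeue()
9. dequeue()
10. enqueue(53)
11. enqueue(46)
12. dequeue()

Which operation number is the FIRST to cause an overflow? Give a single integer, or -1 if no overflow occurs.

1. enqueue(32): size=1
2. dequeue(): size=0
3. enqueue(24): size=1
4. enqueue(27): size=2
5. enqueue(98): size=3
6. enqueue(25): size=4
7. enqueue(3): size=5
8. dequeue(): size=4
9. dequeue(): size=3
10. enqueue(53): size=4
11. enqueue(46): size=5
12. dequeue(): size=4

Answer: -1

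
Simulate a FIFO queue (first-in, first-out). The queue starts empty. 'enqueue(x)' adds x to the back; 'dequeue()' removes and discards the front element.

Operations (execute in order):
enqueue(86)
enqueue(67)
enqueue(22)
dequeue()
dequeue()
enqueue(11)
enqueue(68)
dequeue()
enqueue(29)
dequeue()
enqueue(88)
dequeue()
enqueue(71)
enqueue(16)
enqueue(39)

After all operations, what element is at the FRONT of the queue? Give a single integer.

enqueue(86): queue = [86]
enqueue(67): queue = [86, 67]
enqueue(22): queue = [86, 67, 22]
dequeue(): queue = [67, 22]
dequeue(): queue = [22]
enqueue(11): queue = [22, 11]
enqueue(68): queue = [22, 11, 68]
dequeue(): queue = [11, 68]
enqueue(29): queue = [11, 68, 29]
dequeue(): queue = [68, 29]
enqueue(88): queue = [68, 29, 88]
dequeue(): queue = [29, 88]
enqueue(71): queue = [29, 88, 71]
enqueue(16): queue = [29, 88, 71, 16]
enqueue(39): queue = [29, 88, 71, 16, 39]

Answer: 29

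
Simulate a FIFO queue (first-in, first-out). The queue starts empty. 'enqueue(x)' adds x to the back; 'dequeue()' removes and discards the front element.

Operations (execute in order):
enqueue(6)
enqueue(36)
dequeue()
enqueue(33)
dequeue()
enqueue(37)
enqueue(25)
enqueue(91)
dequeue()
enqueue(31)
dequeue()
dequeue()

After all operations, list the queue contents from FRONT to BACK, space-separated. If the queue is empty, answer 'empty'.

Answer: 91 31

Derivation:
enqueue(6): [6]
enqueue(36): [6, 36]
dequeue(): [36]
enqueue(33): [36, 33]
dequeue(): [33]
enqueue(37): [33, 37]
enqueue(25): [33, 37, 25]
enqueue(91): [33, 37, 25, 91]
dequeue(): [37, 25, 91]
enqueue(31): [37, 25, 91, 31]
dequeue(): [25, 91, 31]
dequeue(): [91, 31]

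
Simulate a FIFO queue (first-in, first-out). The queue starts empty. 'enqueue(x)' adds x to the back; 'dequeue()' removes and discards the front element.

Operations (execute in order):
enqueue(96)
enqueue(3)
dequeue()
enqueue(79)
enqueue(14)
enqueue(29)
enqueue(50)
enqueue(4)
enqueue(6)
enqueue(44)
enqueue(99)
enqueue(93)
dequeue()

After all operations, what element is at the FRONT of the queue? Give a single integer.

Answer: 79

Derivation:
enqueue(96): queue = [96]
enqueue(3): queue = [96, 3]
dequeue(): queue = [3]
enqueue(79): queue = [3, 79]
enqueue(14): queue = [3, 79, 14]
enqueue(29): queue = [3, 79, 14, 29]
enqueue(50): queue = [3, 79, 14, 29, 50]
enqueue(4): queue = [3, 79, 14, 29, 50, 4]
enqueue(6): queue = [3, 79, 14, 29, 50, 4, 6]
enqueue(44): queue = [3, 79, 14, 29, 50, 4, 6, 44]
enqueue(99): queue = [3, 79, 14, 29, 50, 4, 6, 44, 99]
enqueue(93): queue = [3, 79, 14, 29, 50, 4, 6, 44, 99, 93]
dequeue(): queue = [79, 14, 29, 50, 4, 6, 44, 99, 93]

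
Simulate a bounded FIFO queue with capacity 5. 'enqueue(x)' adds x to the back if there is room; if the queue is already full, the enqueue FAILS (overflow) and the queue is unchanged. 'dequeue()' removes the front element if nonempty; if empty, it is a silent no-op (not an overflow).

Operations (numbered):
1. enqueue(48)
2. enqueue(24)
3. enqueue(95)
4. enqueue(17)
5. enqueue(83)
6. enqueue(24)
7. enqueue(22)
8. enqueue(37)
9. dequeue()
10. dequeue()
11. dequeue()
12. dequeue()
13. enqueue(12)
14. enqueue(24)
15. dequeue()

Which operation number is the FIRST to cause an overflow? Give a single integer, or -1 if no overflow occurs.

1. enqueue(48): size=1
2. enqueue(24): size=2
3. enqueue(95): size=3
4. enqueue(17): size=4
5. enqueue(83): size=5
6. enqueue(24): size=5=cap → OVERFLOW (fail)
7. enqueue(22): size=5=cap → OVERFLOW (fail)
8. enqueue(37): size=5=cap → OVERFLOW (fail)
9. dequeue(): size=4
10. dequeue(): size=3
11. dequeue(): size=2
12. dequeue(): size=1
13. enqueue(12): size=2
14. enqueue(24): size=3
15. dequeue(): size=2

Answer: 6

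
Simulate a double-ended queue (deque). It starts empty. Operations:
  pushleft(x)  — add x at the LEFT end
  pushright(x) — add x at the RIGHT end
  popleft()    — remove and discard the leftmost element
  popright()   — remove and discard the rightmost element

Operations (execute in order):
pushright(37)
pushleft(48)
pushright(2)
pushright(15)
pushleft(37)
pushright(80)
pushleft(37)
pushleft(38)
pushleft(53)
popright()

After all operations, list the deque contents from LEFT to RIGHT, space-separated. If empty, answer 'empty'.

pushright(37): [37]
pushleft(48): [48, 37]
pushright(2): [48, 37, 2]
pushright(15): [48, 37, 2, 15]
pushleft(37): [37, 48, 37, 2, 15]
pushright(80): [37, 48, 37, 2, 15, 80]
pushleft(37): [37, 37, 48, 37, 2, 15, 80]
pushleft(38): [38, 37, 37, 48, 37, 2, 15, 80]
pushleft(53): [53, 38, 37, 37, 48, 37, 2, 15, 80]
popright(): [53, 38, 37, 37, 48, 37, 2, 15]

Answer: 53 38 37 37 48 37 2 15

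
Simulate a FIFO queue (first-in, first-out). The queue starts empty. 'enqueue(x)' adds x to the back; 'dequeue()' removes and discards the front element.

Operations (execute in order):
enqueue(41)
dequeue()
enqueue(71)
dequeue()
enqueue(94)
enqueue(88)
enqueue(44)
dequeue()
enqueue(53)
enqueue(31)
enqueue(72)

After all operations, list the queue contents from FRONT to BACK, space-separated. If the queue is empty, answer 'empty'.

enqueue(41): [41]
dequeue(): []
enqueue(71): [71]
dequeue(): []
enqueue(94): [94]
enqueue(88): [94, 88]
enqueue(44): [94, 88, 44]
dequeue(): [88, 44]
enqueue(53): [88, 44, 53]
enqueue(31): [88, 44, 53, 31]
enqueue(72): [88, 44, 53, 31, 72]

Answer: 88 44 53 31 72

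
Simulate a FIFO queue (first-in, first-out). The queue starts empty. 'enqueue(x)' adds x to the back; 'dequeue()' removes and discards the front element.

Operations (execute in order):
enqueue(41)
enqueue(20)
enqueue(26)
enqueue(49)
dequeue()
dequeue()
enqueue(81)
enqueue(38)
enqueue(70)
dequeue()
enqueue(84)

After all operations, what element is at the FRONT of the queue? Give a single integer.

enqueue(41): queue = [41]
enqueue(20): queue = [41, 20]
enqueue(26): queue = [41, 20, 26]
enqueue(49): queue = [41, 20, 26, 49]
dequeue(): queue = [20, 26, 49]
dequeue(): queue = [26, 49]
enqueue(81): queue = [26, 49, 81]
enqueue(38): queue = [26, 49, 81, 38]
enqueue(70): queue = [26, 49, 81, 38, 70]
dequeue(): queue = [49, 81, 38, 70]
enqueue(84): queue = [49, 81, 38, 70, 84]

Answer: 49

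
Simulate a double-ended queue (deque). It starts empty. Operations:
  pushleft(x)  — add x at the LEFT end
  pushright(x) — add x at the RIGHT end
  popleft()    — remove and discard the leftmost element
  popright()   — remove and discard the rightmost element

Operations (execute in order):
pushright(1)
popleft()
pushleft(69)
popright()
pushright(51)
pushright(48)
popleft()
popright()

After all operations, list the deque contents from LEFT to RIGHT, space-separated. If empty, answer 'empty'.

pushright(1): [1]
popleft(): []
pushleft(69): [69]
popright(): []
pushright(51): [51]
pushright(48): [51, 48]
popleft(): [48]
popright(): []

Answer: empty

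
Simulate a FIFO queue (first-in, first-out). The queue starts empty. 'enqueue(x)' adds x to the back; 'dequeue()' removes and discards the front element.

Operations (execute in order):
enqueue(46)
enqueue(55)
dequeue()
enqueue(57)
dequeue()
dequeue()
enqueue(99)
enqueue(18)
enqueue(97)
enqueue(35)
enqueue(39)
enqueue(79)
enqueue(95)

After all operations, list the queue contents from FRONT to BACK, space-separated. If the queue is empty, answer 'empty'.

Answer: 99 18 97 35 39 79 95

Derivation:
enqueue(46): [46]
enqueue(55): [46, 55]
dequeue(): [55]
enqueue(57): [55, 57]
dequeue(): [57]
dequeue(): []
enqueue(99): [99]
enqueue(18): [99, 18]
enqueue(97): [99, 18, 97]
enqueue(35): [99, 18, 97, 35]
enqueue(39): [99, 18, 97, 35, 39]
enqueue(79): [99, 18, 97, 35, 39, 79]
enqueue(95): [99, 18, 97, 35, 39, 79, 95]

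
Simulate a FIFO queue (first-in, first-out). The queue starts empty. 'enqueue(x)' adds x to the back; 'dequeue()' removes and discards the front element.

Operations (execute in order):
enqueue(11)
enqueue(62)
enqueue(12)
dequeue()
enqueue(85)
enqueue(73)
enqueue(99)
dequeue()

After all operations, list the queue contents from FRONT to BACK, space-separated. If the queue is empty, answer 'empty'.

enqueue(11): [11]
enqueue(62): [11, 62]
enqueue(12): [11, 62, 12]
dequeue(): [62, 12]
enqueue(85): [62, 12, 85]
enqueue(73): [62, 12, 85, 73]
enqueue(99): [62, 12, 85, 73, 99]
dequeue(): [12, 85, 73, 99]

Answer: 12 85 73 99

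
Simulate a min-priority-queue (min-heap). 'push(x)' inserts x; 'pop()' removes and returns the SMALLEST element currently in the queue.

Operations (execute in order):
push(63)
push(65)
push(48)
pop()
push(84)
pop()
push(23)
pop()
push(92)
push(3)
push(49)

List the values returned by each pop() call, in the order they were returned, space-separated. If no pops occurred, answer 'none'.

push(63): heap contents = [63]
push(65): heap contents = [63, 65]
push(48): heap contents = [48, 63, 65]
pop() → 48: heap contents = [63, 65]
push(84): heap contents = [63, 65, 84]
pop() → 63: heap contents = [65, 84]
push(23): heap contents = [23, 65, 84]
pop() → 23: heap contents = [65, 84]
push(92): heap contents = [65, 84, 92]
push(3): heap contents = [3, 65, 84, 92]
push(49): heap contents = [3, 49, 65, 84, 92]

Answer: 48 63 23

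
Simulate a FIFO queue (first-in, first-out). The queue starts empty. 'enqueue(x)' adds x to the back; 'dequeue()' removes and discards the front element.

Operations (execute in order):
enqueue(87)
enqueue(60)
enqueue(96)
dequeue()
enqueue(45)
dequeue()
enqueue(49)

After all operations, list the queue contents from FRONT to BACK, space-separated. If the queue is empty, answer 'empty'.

Answer: 96 45 49

Derivation:
enqueue(87): [87]
enqueue(60): [87, 60]
enqueue(96): [87, 60, 96]
dequeue(): [60, 96]
enqueue(45): [60, 96, 45]
dequeue(): [96, 45]
enqueue(49): [96, 45, 49]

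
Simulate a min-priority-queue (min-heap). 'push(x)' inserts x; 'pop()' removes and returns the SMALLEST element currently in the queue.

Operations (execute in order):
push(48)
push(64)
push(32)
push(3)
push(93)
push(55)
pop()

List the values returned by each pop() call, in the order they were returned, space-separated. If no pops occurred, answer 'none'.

push(48): heap contents = [48]
push(64): heap contents = [48, 64]
push(32): heap contents = [32, 48, 64]
push(3): heap contents = [3, 32, 48, 64]
push(93): heap contents = [3, 32, 48, 64, 93]
push(55): heap contents = [3, 32, 48, 55, 64, 93]
pop() → 3: heap contents = [32, 48, 55, 64, 93]

Answer: 3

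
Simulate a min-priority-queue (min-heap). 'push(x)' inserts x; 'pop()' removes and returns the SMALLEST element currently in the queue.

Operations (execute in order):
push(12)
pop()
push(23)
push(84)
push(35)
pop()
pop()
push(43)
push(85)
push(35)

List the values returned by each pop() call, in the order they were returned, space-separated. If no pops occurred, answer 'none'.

Answer: 12 23 35

Derivation:
push(12): heap contents = [12]
pop() → 12: heap contents = []
push(23): heap contents = [23]
push(84): heap contents = [23, 84]
push(35): heap contents = [23, 35, 84]
pop() → 23: heap contents = [35, 84]
pop() → 35: heap contents = [84]
push(43): heap contents = [43, 84]
push(85): heap contents = [43, 84, 85]
push(35): heap contents = [35, 43, 84, 85]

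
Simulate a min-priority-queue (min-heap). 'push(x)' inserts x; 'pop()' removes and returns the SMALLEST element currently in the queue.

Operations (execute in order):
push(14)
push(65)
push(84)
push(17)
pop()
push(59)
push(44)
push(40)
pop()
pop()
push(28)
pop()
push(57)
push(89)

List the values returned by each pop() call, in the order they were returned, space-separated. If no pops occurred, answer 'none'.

Answer: 14 17 40 28

Derivation:
push(14): heap contents = [14]
push(65): heap contents = [14, 65]
push(84): heap contents = [14, 65, 84]
push(17): heap contents = [14, 17, 65, 84]
pop() → 14: heap contents = [17, 65, 84]
push(59): heap contents = [17, 59, 65, 84]
push(44): heap contents = [17, 44, 59, 65, 84]
push(40): heap contents = [17, 40, 44, 59, 65, 84]
pop() → 17: heap contents = [40, 44, 59, 65, 84]
pop() → 40: heap contents = [44, 59, 65, 84]
push(28): heap contents = [28, 44, 59, 65, 84]
pop() → 28: heap contents = [44, 59, 65, 84]
push(57): heap contents = [44, 57, 59, 65, 84]
push(89): heap contents = [44, 57, 59, 65, 84, 89]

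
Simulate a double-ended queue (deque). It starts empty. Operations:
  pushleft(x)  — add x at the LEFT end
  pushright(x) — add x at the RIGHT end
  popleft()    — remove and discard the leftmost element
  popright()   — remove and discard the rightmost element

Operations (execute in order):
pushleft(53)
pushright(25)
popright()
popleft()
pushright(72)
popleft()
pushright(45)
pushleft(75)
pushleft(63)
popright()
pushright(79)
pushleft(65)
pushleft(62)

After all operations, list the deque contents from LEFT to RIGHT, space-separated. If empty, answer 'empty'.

Answer: 62 65 63 75 79

Derivation:
pushleft(53): [53]
pushright(25): [53, 25]
popright(): [53]
popleft(): []
pushright(72): [72]
popleft(): []
pushright(45): [45]
pushleft(75): [75, 45]
pushleft(63): [63, 75, 45]
popright(): [63, 75]
pushright(79): [63, 75, 79]
pushleft(65): [65, 63, 75, 79]
pushleft(62): [62, 65, 63, 75, 79]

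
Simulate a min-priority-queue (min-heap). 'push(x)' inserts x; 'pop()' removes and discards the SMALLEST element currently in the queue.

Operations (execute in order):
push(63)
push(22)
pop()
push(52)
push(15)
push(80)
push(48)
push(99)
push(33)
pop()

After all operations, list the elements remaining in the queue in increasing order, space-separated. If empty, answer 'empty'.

Answer: 33 48 52 63 80 99

Derivation:
push(63): heap contents = [63]
push(22): heap contents = [22, 63]
pop() → 22: heap contents = [63]
push(52): heap contents = [52, 63]
push(15): heap contents = [15, 52, 63]
push(80): heap contents = [15, 52, 63, 80]
push(48): heap contents = [15, 48, 52, 63, 80]
push(99): heap contents = [15, 48, 52, 63, 80, 99]
push(33): heap contents = [15, 33, 48, 52, 63, 80, 99]
pop() → 15: heap contents = [33, 48, 52, 63, 80, 99]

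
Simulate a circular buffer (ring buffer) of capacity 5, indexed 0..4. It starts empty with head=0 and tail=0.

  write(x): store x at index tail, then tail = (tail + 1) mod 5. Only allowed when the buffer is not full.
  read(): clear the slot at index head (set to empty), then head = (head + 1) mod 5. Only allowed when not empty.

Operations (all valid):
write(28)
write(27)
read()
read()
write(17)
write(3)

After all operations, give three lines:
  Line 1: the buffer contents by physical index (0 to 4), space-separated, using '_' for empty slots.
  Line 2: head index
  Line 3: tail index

write(28): buf=[28 _ _ _ _], head=0, tail=1, size=1
write(27): buf=[28 27 _ _ _], head=0, tail=2, size=2
read(): buf=[_ 27 _ _ _], head=1, tail=2, size=1
read(): buf=[_ _ _ _ _], head=2, tail=2, size=0
write(17): buf=[_ _ 17 _ _], head=2, tail=3, size=1
write(3): buf=[_ _ 17 3 _], head=2, tail=4, size=2

Answer: _ _ 17 3 _
2
4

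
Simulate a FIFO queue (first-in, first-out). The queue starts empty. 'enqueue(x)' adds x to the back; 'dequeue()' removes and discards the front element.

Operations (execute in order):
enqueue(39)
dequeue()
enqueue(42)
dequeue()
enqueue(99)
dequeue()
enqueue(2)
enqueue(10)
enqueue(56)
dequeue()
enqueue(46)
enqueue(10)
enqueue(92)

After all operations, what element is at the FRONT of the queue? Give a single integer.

Answer: 10

Derivation:
enqueue(39): queue = [39]
dequeue(): queue = []
enqueue(42): queue = [42]
dequeue(): queue = []
enqueue(99): queue = [99]
dequeue(): queue = []
enqueue(2): queue = [2]
enqueue(10): queue = [2, 10]
enqueue(56): queue = [2, 10, 56]
dequeue(): queue = [10, 56]
enqueue(46): queue = [10, 56, 46]
enqueue(10): queue = [10, 56, 46, 10]
enqueue(92): queue = [10, 56, 46, 10, 92]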